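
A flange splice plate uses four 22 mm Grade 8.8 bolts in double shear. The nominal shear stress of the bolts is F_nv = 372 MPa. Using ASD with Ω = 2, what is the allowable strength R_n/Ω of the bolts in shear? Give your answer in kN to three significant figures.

A_b = π × 22² / 4 = 380.1 mm².
R_n = F_nv · A_b · n · n_s = 372 × 380.1 × 4 × 2 / 1000 = 1131 kN.
Allowable strength R_n/Ω = 1131 / 2 = 566 kN.

566 kN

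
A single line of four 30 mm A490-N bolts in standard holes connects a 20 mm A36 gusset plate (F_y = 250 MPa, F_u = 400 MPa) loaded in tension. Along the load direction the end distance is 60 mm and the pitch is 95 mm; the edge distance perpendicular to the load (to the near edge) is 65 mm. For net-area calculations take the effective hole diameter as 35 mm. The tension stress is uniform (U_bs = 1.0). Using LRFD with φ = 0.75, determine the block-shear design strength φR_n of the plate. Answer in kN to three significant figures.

Shear plane L_v = 60 + 3·95 = 345 mm; A_gv = 345 × 20 = 6900 mm².
A_nv = (345 − 3.5·35) × 20 = 4450 mm².
A_nt = (65 − 0.5·35) × 20 = 950 mm².
0.6 F_u A_nv = 1068 kN; 0.6 F_y A_gv = 1035 kN → shear yielding governs the shear term.
R_n = 1035 + 1.0 × 400 × 950 / 1000 = 1415 kN.
Design strength φR_n = 0.75 × 1415 = 1060 kN.

1060 kN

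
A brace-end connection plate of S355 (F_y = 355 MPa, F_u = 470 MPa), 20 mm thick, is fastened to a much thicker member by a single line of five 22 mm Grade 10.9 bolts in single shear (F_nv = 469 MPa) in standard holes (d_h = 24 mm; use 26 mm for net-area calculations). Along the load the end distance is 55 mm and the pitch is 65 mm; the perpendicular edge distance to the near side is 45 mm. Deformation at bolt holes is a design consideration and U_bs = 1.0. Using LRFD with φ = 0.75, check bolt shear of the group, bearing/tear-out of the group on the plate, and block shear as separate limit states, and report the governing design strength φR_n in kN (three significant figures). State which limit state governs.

669 kN (bolt shear governs)

Bolt shear: A_b = π·22²/4 = 380.1 mm²; R_n = 469 × 380.1 × 5 × 1 / 1000 = 891.4 kN → 0.75 × 891.4 = 669 kN.
Bearing: edge l_c = 43, r_n = 485 kN; interior l_c = 41, r_n = 462.5 kN; R_n = 485 + 4·462.5 = 2335 kN → 1750 kN.
Block shear: A_gv = 6300, A_nv = 3960, A_nt = 640 mm²; R_n = min(0.6F_uA_nv, 0.6F_yA_gv) + U_bs·F_u·A_nt = 1418 kN → 1060 kN.
Bolt shear governs: 669 kN.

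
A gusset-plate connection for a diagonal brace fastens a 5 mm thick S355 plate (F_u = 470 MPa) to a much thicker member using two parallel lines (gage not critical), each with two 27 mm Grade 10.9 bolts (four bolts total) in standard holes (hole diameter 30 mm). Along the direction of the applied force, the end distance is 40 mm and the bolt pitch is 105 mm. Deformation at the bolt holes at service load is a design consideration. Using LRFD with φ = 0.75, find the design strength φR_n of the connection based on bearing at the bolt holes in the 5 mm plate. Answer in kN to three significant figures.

Per bolt r_n = 1.2 l_c t F_u ≤ 2.4 d t F_u; upper limit = 2.4 × 27 × 5 × 470 / 1000 = 152.3 kN.
Edge bolt: l_c = 40 − 30/2 = 25 mm → 1.2 × 25 × 5 × 470 / 1000 = 70.5 → r_n = 70.5 kN.
Interior bolts: l_c = 105 − 30 = 75 mm → 1.2 × 75 × 5 × 470 / 1000 = 211.5 → r_n = 152.3 kN.
R_n = 2 × 70.5 + 2 × 152.3 = 445.6 kN.
Design strength φR_n = 0.75 × 445.6 = 334 kN.

334 kN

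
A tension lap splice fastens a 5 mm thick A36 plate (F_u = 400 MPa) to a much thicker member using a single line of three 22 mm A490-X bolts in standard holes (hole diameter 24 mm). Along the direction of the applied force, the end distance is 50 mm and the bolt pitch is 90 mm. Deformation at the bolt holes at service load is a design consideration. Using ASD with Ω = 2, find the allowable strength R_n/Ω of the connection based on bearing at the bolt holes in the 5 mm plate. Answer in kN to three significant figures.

151 kN

Per bolt r_n = 1.2 l_c t F_u ≤ 2.4 d t F_u; upper limit = 2.4 × 22 × 5 × 400 / 1000 = 105.6 kN.
Edge bolt: l_c = 50 − 24/2 = 38 mm → 1.2 × 38 × 5 × 400 / 1000 = 91.2 → r_n = 91.2 kN.
Interior bolts: l_c = 90 − 24 = 66 mm → 1.2 × 66 × 5 × 400 / 1000 = 158.4 → r_n = 105.6 kN.
R_n = 1 × 91.2 + 2 × 105.6 = 302.4 kN.
Allowable strength R_n/Ω = 302.4 / 2 = 151 kN.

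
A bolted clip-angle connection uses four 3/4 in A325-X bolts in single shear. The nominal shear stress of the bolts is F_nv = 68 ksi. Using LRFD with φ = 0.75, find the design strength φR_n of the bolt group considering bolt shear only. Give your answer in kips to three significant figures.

90.1 kips

A_b = π × 0.75² / 4 = 0.4418 in².
R_n = F_nv · A_b · n · n_s = 68 × 0.4418 × 4 × 1 = 120.2 kips.
Design strength φR_n = 0.75 × 120.2 = 90.1 kips.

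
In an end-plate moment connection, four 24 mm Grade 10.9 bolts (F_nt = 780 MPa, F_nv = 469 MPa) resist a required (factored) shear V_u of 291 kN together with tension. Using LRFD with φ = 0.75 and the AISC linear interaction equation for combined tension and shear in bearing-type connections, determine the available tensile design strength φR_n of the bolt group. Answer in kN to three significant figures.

892 kN

A_b = π·24²/4 = 452.4 mm²; f_rv = 291 × 1000 / (4 × 452.4) = 160.8 MPa.
F'_nt = 1.3 F_nt − (F_nt / φF_nv) f_rv = 1.3·780 − (780/(0.75·469))·160.8 = 657.4 MPa, capped at F_nt → F'_nt = 657.4 MPa.
R_n = F'_nt · A_b · n = 657.4 × 452.4 × 4 / 1000 = 1190 kN.
Design strength φR_n = 0.75 × 1190 = 892 kN.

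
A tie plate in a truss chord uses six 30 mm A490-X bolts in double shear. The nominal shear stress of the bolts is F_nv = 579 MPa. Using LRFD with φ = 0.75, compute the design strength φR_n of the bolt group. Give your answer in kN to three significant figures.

3680 kN

A_b = π × 30² / 4 = 706.9 mm².
R_n = F_nv · A_b · n · n_s = 579 × 706.9 × 6 × 2 / 1000 = 4911 kN.
Design strength φR_n = 0.75 × 4911 = 3680 kN.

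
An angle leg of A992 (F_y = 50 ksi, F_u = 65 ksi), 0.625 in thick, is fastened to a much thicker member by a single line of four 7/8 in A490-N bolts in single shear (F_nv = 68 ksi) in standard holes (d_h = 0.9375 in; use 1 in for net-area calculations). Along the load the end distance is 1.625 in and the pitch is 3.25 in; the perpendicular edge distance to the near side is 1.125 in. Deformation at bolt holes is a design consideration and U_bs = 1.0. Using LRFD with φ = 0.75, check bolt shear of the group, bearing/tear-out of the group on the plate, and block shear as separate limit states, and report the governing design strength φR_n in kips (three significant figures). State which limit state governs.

Bolt shear: A_b = π·0.875²/4 = 0.6013 in²; R_n = 68 × 0.6013 × 4 × 1 = 163.6 kips → 0.75 × 163.6 = 123 kips.
Bearing: edge l_c = 1.156, r_n = 56.37 kips; interior l_c = 2.312, r_n = 85.31 kips; R_n = 56.37 + 3·85.31 = 312.3 kips → 234 kips.
Block shear: A_gv = 7.109, A_nv = 4.922, A_nt = 0.3906 in²; R_n = min(0.6F_uA_nv, 0.6F_yA_gv) + U_bs·F_u·A_nt = 217.3 kips → 163 kips.
Bolt shear governs: 123 kips.

123 kips (bolt shear governs)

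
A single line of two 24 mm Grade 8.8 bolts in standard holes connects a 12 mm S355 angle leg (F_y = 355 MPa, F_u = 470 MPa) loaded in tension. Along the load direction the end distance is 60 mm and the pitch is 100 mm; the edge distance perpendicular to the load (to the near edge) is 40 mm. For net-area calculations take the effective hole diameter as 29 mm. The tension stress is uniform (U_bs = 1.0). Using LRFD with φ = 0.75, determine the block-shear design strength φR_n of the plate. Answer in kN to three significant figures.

404 kN

Shear plane L_v = 60 + 1·100 = 160 mm; A_gv = 160 × 12 = 1920 mm².
A_nv = (160 − 1.5·29) × 12 = 1398 mm².
A_nt = (40 − 0.5·29) × 12 = 306 mm².
0.6 F_u A_nv = 394.2 kN; 0.6 F_y A_gv = 409 kN → shear rupture governs the shear term.
R_n = 394.2 + 1.0 × 470 × 306 / 1000 = 538.1 kN.
Design strength φR_n = 0.75 × 538.1 = 404 kN.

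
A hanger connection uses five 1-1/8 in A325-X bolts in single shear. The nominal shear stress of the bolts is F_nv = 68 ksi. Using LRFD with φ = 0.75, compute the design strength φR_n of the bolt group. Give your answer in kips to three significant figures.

A_b = π × 1.125² / 4 = 0.994 in².
R_n = F_nv · A_b · n · n_s = 68 × 0.994 × 5 × 1 = 338 kips.
Design strength φR_n = 0.75 × 338 = 253 kips.

253 kips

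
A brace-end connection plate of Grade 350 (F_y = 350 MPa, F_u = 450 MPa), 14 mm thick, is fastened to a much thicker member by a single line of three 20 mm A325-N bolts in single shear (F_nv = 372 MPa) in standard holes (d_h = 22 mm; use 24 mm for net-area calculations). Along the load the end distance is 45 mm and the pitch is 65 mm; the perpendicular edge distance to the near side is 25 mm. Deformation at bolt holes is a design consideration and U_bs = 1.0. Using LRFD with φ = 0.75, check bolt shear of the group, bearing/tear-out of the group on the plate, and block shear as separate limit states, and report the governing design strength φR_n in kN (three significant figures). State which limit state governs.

Bolt shear: A_b = π·20²/4 = 314.2 mm²; R_n = 372 × 314.2 × 3 × 1 / 1000 = 350.6 kN → 0.75 × 350.6 = 263 kN.
Bearing: edge l_c = 34, r_n = 257 kN; interior l_c = 43, r_n = 302.4 kN; R_n = 257 + 2·302.4 = 861.8 kN → 646 kN.
Block shear: A_gv = 2450, A_nv = 1610, A_nt = 182 mm²; R_n = min(0.6F_uA_nv, 0.6F_yA_gv) + U_bs·F_u·A_nt = 516.6 kN → 387 kN.
Bolt shear governs: 263 kN.

263 kN (bolt shear governs)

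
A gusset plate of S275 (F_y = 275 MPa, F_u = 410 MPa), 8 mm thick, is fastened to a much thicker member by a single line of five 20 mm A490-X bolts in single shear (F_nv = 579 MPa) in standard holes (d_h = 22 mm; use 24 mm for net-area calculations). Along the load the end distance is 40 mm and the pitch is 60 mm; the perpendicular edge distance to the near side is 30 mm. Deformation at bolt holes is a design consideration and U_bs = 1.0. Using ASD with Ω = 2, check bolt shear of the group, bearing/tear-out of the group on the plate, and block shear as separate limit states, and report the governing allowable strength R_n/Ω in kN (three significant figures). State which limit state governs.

Bolt shear: A_b = π·20²/4 = 314.2 mm²; R_n = 579 × 314.2 × 5 × 1 / 1000 = 909.5 kN → 909.5 / 2 = 455 kN.
Bearing: edge l_c = 29, r_n = 114.1 kN; interior l_c = 38, r_n = 149.6 kN; R_n = 114.1 + 4·149.6 = 712.4 kN → 356 kN.
Block shear: A_gv = 2240, A_nv = 1376, A_nt = 144 mm²; R_n = min(0.6F_uA_nv, 0.6F_yA_gv) + U_bs·F_u·A_nt = 397.5 kN → 199 kN.
Block shear governs: 199 kN.

199 kN (block shear governs)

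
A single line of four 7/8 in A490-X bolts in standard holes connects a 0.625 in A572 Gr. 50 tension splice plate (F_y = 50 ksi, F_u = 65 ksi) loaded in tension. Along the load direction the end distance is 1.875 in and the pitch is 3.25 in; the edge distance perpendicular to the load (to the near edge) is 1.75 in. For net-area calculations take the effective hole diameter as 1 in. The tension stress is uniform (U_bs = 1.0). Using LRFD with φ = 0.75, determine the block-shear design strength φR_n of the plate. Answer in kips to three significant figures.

187 kips

Shear plane L_v = 1.875 + 3·3.25 = 11.62 in; A_gv = 11.62 × 0.625 = 7.266 in².
A_nv = (11.62 − 3.5·1) × 0.625 = 5.078 in².
A_nt = (1.75 − 0.5·1) × 0.625 = 0.7812 in².
0.6 F_u A_nv = 198 kips; 0.6 F_y A_gv = 218 kips → shear rupture governs the shear term.
R_n = 198 + 1.0 × 65 × 0.7812 = 248.8 kips.
Design strength φR_n = 0.75 × 248.8 = 187 kips.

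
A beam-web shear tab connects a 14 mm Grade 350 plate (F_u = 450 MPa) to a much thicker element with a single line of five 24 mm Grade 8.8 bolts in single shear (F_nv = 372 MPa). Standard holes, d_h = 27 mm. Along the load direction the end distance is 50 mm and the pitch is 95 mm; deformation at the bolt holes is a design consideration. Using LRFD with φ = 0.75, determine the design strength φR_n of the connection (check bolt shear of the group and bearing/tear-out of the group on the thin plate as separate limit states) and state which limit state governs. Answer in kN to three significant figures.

Bolt shear: A_b = π·24²/4 = 452.4 mm²; R_n = 372 × 452.4 × 5 × 1 / 1000 = 841.4 kN → 0.75 × 841.4 = 631 kN.
Bearing (1.2 l_c t F_u ≤ 2.4 d t F_u): upper limit = 2.4·24·14·450 / 1000 = 362.9 kN.
  Edge l_c = 50 − 27/2 = 36.5 → r_n = 275.9 kN; interior l_c = 95 − 27 = 68 → r_n = 362.9 kN.
  R_n,bearing = 1·275.9 + 4·362.9 = 1727 kN → 0.75 × 1727 = 1300 kN.
Bolt shear governs: 631 kN.

631 kN (bolt shear governs)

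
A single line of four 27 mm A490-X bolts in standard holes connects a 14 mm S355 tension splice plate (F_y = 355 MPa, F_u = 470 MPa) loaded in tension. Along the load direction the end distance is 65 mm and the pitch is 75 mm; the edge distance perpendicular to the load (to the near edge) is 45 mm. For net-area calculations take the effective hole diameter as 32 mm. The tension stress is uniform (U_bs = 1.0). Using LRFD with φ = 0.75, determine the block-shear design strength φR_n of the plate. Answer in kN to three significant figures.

Shear plane L_v = 65 + 3·75 = 290 mm; A_gv = 290 × 14 = 4060 mm².
A_nv = (290 − 3.5·32) × 14 = 2492 mm².
A_nt = (45 − 0.5·32) × 14 = 406 mm².
0.6 F_u A_nv = 702.7 kN; 0.6 F_y A_gv = 864.8 kN → shear rupture governs the shear term.
R_n = 702.7 + 1.0 × 470 × 406 / 1000 = 893.6 kN.
Design strength φR_n = 0.75 × 893.6 = 670 kN.

670 kN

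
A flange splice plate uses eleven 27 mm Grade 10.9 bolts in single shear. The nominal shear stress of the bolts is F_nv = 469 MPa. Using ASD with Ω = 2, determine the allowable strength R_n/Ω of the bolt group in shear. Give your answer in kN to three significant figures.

A_b = π × 27² / 4 = 572.6 mm².
R_n = F_nv · A_b · n · n_s = 469 × 572.6 × 11 × 1 / 1000 = 2954 kN.
Allowable strength R_n/Ω = 2954 / 2 = 1480 kN.

1480 kN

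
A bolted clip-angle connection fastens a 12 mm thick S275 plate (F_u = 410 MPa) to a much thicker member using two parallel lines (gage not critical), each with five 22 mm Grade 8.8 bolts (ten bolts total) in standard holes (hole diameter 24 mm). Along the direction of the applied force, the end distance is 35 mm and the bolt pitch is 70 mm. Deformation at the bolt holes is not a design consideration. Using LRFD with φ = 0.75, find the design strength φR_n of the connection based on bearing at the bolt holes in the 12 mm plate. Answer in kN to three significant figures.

Per bolt r_n = 1.5 l_c t F_u ≤ 3.0 d t F_u; upper limit = 3.0 × 22 × 12 × 410 / 1000 = 324.7 kN.
Edge bolt: l_c = 35 − 24/2 = 23 mm → 1.5 × 23 × 12 × 410 / 1000 = 169.7 → r_n = 169.7 kN.
Interior bolts: l_c = 70 − 24 = 46 mm → 1.5 × 46 × 12 × 410 / 1000 = 339.5 → r_n = 324.7 kN.
R_n = 2 × 169.7 + 8 × 324.7 = 2937 kN.
Design strength φR_n = 0.75 × 2937 = 2200 kN.

2200 kN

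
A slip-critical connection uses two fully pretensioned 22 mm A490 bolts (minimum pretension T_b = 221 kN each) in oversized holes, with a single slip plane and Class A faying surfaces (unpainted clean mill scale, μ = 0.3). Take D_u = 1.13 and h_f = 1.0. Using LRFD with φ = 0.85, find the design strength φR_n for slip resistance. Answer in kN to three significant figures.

R_n = μ · D_u · h_f · T_b · n_s · n_b = 0.3 × 1.13 × 1.0 × 221 × 1 × 2 = 149.8 kN.
Design strength φR_n = 0.85 × 149.8 = 127 kN.

127 kN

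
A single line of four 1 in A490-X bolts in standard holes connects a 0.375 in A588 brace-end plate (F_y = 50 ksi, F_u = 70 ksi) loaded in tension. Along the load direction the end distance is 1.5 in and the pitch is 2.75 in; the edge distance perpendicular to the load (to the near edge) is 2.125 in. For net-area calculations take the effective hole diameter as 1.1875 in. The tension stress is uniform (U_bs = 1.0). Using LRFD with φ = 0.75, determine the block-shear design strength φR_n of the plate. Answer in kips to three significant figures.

96.2 kips

Shear plane L_v = 1.5 + 3·2.75 = 9.75 in; A_gv = 9.75 × 0.375 = 3.656 in².
A_nv = (9.75 − 3.5·1.1875) × 0.375 = 2.098 in².
A_nt = (2.125 − 0.5·1.1875) × 0.375 = 0.5742 in².
0.6 F_u A_nv = 88.1 kips; 0.6 F_y A_gv = 109.7 kips → shear rupture governs the shear term.
R_n = 88.1 + 1.0 × 70 × 0.5742 = 128.3 kips.
Design strength φR_n = 0.75 × 128.3 = 96.2 kips.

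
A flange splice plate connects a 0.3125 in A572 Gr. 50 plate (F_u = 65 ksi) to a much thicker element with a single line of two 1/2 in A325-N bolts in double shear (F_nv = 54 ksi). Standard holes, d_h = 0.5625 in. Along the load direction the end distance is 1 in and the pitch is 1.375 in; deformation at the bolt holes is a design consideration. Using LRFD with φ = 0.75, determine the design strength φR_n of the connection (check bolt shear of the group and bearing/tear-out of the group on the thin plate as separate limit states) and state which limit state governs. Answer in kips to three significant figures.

Bolt shear: A_b = π·0.5²/4 = 0.1963 in²; R_n = 54 × 0.1963 × 2 × 2 = 42.41 kips → 0.75 × 42.41 = 31.8 kips.
Bearing (1.2 l_c t F_u ≤ 2.4 d t F_u): upper limit = 2.4·0.5·0.3125·65 = 24.38 kips.
  Edge l_c = 1 − 0.5625/2 = 0.7188 → r_n = 17.52 kips; interior l_c = 1.375 − 0.5625 = 0.8125 → r_n = 19.8 kips.
  R_n,bearing = 1·17.52 + 1·19.8 = 37.32 kips → 0.75 × 37.32 = 28 kips.
Bearing governs: 28 kips.

28 kips (bearing governs)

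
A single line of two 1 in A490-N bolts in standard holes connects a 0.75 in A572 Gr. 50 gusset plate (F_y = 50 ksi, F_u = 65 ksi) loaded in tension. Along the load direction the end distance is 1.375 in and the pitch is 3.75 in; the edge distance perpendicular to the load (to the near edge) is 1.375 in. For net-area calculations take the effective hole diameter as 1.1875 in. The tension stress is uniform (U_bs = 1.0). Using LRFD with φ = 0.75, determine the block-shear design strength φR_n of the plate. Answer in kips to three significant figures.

102 kips

Shear plane L_v = 1.375 + 1·3.75 = 5.125 in; A_gv = 5.125 × 0.75 = 3.844 in².
A_nv = (5.125 − 1.5·1.1875) × 0.75 = 2.508 in².
A_nt = (1.375 − 0.5·1.1875) × 0.75 = 0.5859 in².
0.6 F_u A_nv = 97.8 kips; 0.6 F_y A_gv = 115.3 kips → shear rupture governs the shear term.
R_n = 97.8 + 1.0 × 65 × 0.5859 = 135.9 kips.
Design strength φR_n = 0.75 × 135.9 = 102 kips.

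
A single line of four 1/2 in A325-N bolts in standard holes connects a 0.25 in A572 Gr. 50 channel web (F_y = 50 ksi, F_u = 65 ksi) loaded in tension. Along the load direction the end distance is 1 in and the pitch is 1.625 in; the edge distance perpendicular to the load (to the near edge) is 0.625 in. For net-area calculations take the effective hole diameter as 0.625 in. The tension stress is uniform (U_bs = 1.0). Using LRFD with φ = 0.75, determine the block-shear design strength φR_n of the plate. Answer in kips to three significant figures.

Shear plane L_v = 1 + 3·1.625 = 5.875 in; A_gv = 5.875 × 0.25 = 1.469 in².
A_nv = (5.875 − 3.5·0.625) × 0.25 = 0.9219 in².
A_nt = (0.625 − 0.5·0.625) × 0.25 = 0.07812 in².
0.6 F_u A_nv = 35.95 kips; 0.6 F_y A_gv = 44.06 kips → shear rupture governs the shear term.
R_n = 35.95 + 1.0 × 65 × 0.07812 = 41.03 kips.
Design strength φR_n = 0.75 × 41.03 = 30.8 kips.

30.8 kips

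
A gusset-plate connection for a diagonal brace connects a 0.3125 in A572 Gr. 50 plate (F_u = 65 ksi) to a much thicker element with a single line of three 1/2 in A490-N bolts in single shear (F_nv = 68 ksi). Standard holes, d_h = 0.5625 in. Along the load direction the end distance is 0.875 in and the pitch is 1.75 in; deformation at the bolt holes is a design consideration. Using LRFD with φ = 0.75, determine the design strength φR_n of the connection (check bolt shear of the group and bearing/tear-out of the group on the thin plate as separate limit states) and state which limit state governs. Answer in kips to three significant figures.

30 kips (bolt shear governs)

Bolt shear: A_b = π·0.5²/4 = 0.1963 in²; R_n = 68 × 0.1963 × 3 × 1 = 40.06 kips → 0.75 × 40.06 = 30 kips.
Bearing (1.2 l_c t F_u ≤ 2.4 d t F_u): upper limit = 2.4·0.5·0.3125·65 = 24.38 kips.
  Edge l_c = 0.875 − 0.5625/2 = 0.5938 → r_n = 14.47 kips; interior l_c = 1.75 − 0.5625 = 1.188 → r_n = 24.38 kips.
  R_n,bearing = 1·14.47 + 2·24.38 = 63.22 kips → 0.75 × 63.22 = 47.4 kips.
Bolt shear governs: 30 kips.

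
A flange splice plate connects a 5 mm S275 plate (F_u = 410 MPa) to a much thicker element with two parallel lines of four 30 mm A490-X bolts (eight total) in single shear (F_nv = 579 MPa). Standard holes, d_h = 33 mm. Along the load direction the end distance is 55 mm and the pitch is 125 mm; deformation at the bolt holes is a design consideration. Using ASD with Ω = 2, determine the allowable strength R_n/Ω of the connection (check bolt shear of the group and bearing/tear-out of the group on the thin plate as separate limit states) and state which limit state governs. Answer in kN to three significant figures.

Bolt shear: A_b = π·30²/4 = 706.9 mm²; R_n = 579 × 706.9 × 8 × 1 / 1000 = 3274 kN → 3274 / 2 = 1640 kN.
Bearing (1.2 l_c t F_u ≤ 2.4 d t F_u): upper limit = 2.4·30·5·410 / 1000 = 147.6 kN.
  Edge l_c = 55 − 33/2 = 38.5 → r_n = 94.71 kN; interior l_c = 125 − 33 = 92 → r_n = 147.6 kN.
  R_n,bearing = 2·94.71 + 6·147.6 = 1075 kN → 1075 / 2 = 538 kN.
Bearing governs: 538 kN.

538 kN (bearing governs)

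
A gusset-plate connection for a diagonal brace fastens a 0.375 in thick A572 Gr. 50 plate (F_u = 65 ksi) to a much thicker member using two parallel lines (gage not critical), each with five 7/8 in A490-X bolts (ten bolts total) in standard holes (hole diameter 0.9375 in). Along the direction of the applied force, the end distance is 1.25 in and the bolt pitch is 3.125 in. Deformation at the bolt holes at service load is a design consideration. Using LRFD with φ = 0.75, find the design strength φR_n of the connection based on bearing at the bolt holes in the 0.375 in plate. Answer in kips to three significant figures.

341 kips

Per bolt r_n = 1.2 l_c t F_u ≤ 2.4 d t F_u; upper limit = 2.4 × 0.875 × 0.375 × 65 = 51.19 kips.
Edge bolt: l_c = 1.25 − 0.9375/2 = 0.7812 in → 1.2 × 0.7812 × 0.375 × 65 = 22.85 → r_n = 22.85 kips.
Interior bolts: l_c = 3.125 − 0.9375 = 2.188 in → 1.2 × 2.188 × 0.375 × 65 = 63.98 → r_n = 51.19 kips.
R_n = 2 × 22.85 + 8 × 51.19 = 455.2 kips.
Design strength φR_n = 0.75 × 455.2 = 341 kips.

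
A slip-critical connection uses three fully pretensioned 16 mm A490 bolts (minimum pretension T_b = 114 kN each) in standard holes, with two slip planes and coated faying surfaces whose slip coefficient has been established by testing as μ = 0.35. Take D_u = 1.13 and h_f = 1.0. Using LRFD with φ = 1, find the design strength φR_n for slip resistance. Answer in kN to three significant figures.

271 kN

R_n = μ · D_u · h_f · T_b · n_s · n_b = 0.35 × 1.13 × 1.0 × 114 × 2 × 3 = 270.5 kN.
Design strength φR_n = 1 × 270.5 = 271 kN.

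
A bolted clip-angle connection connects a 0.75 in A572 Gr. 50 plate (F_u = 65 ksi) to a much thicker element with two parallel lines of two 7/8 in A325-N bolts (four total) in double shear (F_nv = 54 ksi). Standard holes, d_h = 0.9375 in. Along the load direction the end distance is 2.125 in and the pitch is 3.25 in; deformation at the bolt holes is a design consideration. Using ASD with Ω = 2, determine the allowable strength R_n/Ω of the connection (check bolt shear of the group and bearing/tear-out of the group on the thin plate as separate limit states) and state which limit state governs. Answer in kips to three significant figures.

130 kips (bolt shear governs)

Bolt shear: A_b = π·0.875²/4 = 0.6013 in²; R_n = 54 × 0.6013 × 4 × 2 = 259.8 kips → 259.8 / 2 = 130 kips.
Bearing (1.2 l_c t F_u ≤ 2.4 d t F_u): upper limit = 2.4·0.875·0.75·65 = 102.4 kips.
  Edge l_c = 2.125 − 0.9375/2 = 1.656 → r_n = 96.89 kips; interior l_c = 3.25 − 0.9375 = 2.312 → r_n = 102.4 kips.
  R_n,bearing = 2·96.89 + 2·102.4 = 398.5 kips → 398.5 / 2 = 199 kips.
Bolt shear governs: 130 kips.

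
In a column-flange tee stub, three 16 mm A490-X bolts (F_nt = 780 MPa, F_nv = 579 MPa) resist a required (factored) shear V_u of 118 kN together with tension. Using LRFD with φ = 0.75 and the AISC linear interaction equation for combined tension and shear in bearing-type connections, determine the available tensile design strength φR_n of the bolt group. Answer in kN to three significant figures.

300 kN

A_b = π·16²/4 = 201.1 mm²; f_rv = 118 × 1000 / (3 × 201.1) = 195.6 MPa.
F'_nt = 1.3 F_nt − (F_nt / φF_nv) f_rv = 1.3·780 − (780/(0.75·579))·195.6 = 662.6 MPa, capped at F_nt → F'_nt = 662.6 MPa.
R_n = F'_nt · A_b · n = 662.6 × 201.1 × 3 / 1000 = 399.7 kN.
Design strength φR_n = 0.75 × 399.7 = 300 kN.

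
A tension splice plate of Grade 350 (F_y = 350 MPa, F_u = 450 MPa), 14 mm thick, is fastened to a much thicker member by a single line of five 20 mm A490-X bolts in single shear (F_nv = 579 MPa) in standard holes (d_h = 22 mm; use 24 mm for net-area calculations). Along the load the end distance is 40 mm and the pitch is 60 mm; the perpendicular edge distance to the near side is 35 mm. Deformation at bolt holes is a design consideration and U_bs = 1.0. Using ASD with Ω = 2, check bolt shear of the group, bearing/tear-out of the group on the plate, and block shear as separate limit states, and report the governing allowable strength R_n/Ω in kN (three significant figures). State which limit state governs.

Bolt shear: A_b = π·20²/4 = 314.2 mm²; R_n = 579 × 314.2 × 5 × 1 / 1000 = 909.5 kN → 909.5 / 2 = 455 kN.
Bearing: edge l_c = 29, r_n = 219.2 kN; interior l_c = 38, r_n = 287.3 kN; R_n = 219.2 + 4·287.3 = 1368 kN → 684 kN.
Block shear: A_gv = 3920, A_nv = 2408, A_nt = 322 mm²; R_n = min(0.6F_uA_nv, 0.6F_yA_gv) + U_bs·F_u·A_nt = 795.1 kN → 398 kN.
Block shear governs: 398 kN.

398 kN (block shear governs)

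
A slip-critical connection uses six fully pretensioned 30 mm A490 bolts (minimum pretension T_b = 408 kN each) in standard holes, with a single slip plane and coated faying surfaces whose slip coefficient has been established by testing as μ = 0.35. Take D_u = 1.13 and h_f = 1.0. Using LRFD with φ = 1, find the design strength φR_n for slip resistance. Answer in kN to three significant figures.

968 kN

R_n = μ · D_u · h_f · T_b · n_s · n_b = 0.35 × 1.13 × 1.0 × 408 × 1 × 6 = 968.2 kN.
Design strength φR_n = 1 × 968.2 = 968 kN.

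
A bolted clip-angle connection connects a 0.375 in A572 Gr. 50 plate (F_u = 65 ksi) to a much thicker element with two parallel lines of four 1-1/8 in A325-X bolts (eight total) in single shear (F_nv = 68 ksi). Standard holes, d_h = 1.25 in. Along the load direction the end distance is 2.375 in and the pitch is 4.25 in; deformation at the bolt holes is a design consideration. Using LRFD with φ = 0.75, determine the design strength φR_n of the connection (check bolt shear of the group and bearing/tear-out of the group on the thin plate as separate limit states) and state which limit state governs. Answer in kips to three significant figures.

373 kips (bearing governs)

Bolt shear: A_b = π·1.125²/4 = 0.994 in²; R_n = 68 × 0.994 × 8 × 1 = 540.7 kips → 0.75 × 540.7 = 406 kips.
Bearing (1.2 l_c t F_u ≤ 2.4 d t F_u): upper limit = 2.4·1.125·0.375·65 = 65.81 kips.
  Edge l_c = 2.375 − 1.25/2 = 1.75 → r_n = 51.19 kips; interior l_c = 4.25 − 1.25 = 3 → r_n = 65.81 kips.
  R_n,bearing = 2·51.19 + 6·65.81 = 497.2 kips → 0.75 × 497.2 = 373 kips.
Bearing governs: 373 kips.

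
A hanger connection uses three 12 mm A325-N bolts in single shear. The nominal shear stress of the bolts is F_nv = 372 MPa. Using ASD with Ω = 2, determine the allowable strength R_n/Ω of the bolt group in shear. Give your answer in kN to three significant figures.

A_b = π × 12² / 4 = 113.1 mm².
R_n = F_nv · A_b · n · n_s = 372 × 113.1 × 3 × 1 / 1000 = 126.2 kN.
Allowable strength R_n/Ω = 126.2 / 2 = 63.1 kN.

63.1 kN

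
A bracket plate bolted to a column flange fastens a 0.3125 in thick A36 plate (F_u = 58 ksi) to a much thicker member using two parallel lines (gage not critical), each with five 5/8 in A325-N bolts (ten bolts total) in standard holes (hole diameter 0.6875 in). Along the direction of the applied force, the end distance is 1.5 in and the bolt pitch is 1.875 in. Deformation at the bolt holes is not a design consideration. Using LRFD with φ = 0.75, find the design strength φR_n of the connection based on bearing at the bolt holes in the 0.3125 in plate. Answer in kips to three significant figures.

Per bolt r_n = 1.5 l_c t F_u ≤ 3.0 d t F_u; upper limit = 3.0 × 0.625 × 0.3125 × 58 = 33.98 kips.
Edge bolt: l_c = 1.5 − 0.6875/2 = 1.156 in → 1.5 × 1.156 × 0.3125 × 58 = 31.44 → r_n = 31.44 kips.
Interior bolts: l_c = 1.875 − 0.6875 = 1.188 in → 1.5 × 1.188 × 0.3125 × 58 = 32.29 → r_n = 32.29 kips.
R_n = 2 × 31.44 + 8 × 32.29 = 321.2 kips.
Design strength φR_n = 0.75 × 321.2 = 241 kips.

241 kips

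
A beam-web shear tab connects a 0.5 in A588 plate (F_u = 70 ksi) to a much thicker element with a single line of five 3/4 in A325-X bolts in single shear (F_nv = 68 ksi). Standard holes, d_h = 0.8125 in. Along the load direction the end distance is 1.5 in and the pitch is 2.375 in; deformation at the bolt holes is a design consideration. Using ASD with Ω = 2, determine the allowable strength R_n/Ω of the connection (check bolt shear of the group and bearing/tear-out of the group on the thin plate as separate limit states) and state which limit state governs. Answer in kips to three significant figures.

Bolt shear: A_b = π·0.75²/4 = 0.4418 in²; R_n = 68 × 0.4418 × 5 × 1 = 150.2 kips → 150.2 / 2 = 75.1 kips.
Bearing (1.2 l_c t F_u ≤ 2.4 d t F_u): upper limit = 2.4·0.75·0.5·70 = 63 kips.
  Edge l_c = 1.5 − 0.8125/2 = 1.094 → r_n = 45.94 kips; interior l_c = 2.375 − 0.8125 = 1.562 → r_n = 63 kips.
  R_n,bearing = 1·45.94 + 4·63 = 297.9 kips → 297.9 / 2 = 149 kips.
Bolt shear governs: 75.1 kips.

75.1 kips (bolt shear governs)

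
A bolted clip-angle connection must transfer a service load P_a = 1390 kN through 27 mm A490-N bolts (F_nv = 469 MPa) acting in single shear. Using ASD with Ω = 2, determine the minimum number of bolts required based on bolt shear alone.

A_b = π·27²/4 = 572.6 mm².
Per-bolt allowable strength R_n/Ω = 469 × 572.6 × 1 / 1000 / 2 = 134.3 kN.
n ≥ 1390 / 134.3 = 10.35 → use 11 bolts.

11 bolts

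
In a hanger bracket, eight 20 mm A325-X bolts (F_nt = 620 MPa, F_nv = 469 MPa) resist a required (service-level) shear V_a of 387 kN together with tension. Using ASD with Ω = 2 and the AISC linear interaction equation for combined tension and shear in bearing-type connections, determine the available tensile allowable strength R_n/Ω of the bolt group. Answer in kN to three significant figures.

A_b = π·20²/4 = 314.2 mm²; f_rv = 387 × 1000 / (8 × 314.2) = 154 MPa.
F'_nt = 1.3 F_nt − (Ω F_nt / F_nv) f_rv = 1.3·620 − (2·620/469)·154 = 398.9 MPa, capped at F_nt → F'_nt = 398.9 MPa.
R_n = F'_nt · A_b · n = 398.9 × 314.2 × 8 / 1000 = 1003 kN.
Allowable strength R_n/Ω = 1003 / 2 = 501 kN.

501 kN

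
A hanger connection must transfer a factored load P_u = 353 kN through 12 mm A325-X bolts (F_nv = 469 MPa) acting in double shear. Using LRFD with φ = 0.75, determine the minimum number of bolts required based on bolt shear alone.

A_b = π·12²/4 = 113.1 mm².
Per-bolt design strength φR_n = 0.75 × 469 × 113.1 × 2 / 1000 = 79.56 kN.
n ≥ 353 / 79.56 = 4.437 → use 5 bolts.

5 bolts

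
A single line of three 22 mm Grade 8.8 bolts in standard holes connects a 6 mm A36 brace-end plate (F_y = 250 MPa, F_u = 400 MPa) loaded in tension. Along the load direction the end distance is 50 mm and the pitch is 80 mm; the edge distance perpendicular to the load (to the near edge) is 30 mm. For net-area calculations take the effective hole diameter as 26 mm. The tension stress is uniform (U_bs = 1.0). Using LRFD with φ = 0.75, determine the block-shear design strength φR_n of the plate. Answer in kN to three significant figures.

Shear plane L_v = 50 + 2·80 = 210 mm; A_gv = 210 × 6 = 1260 mm².
A_nv = (210 − 2.5·26) × 6 = 870 mm².
A_nt = (30 − 0.5·26) × 6 = 102 mm².
0.6 F_u A_nv = 208.8 kN; 0.6 F_y A_gv = 189 kN → shear yielding governs the shear term.
R_n = 189 + 1.0 × 400 × 102 / 1000 = 229.8 kN.
Design strength φR_n = 0.75 × 229.8 = 172 kN.

172 kN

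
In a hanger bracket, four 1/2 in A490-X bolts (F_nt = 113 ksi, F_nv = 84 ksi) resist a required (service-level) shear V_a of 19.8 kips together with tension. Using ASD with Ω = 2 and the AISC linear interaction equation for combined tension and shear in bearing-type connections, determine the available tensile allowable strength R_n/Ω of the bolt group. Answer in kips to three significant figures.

A_b = π·0.5²/4 = 0.1963 in²; f_rv = 19.8 / (4 × 0.1963) = 25.21 ksi.
F'_nt = 1.3 F_nt − (Ω F_nt / F_nv) f_rv = 1.3·113 − (2·113/84)·25.21 = 79.07 ksi, capped at F_nt → F'_nt = 79.07 ksi.
R_n = F'_nt · A_b · n = 79.07 × 0.1963 × 4 = 62.1 kips.
Allowable strength R_n/Ω = 62.1 / 2 = 31.1 kips.

31.1 kips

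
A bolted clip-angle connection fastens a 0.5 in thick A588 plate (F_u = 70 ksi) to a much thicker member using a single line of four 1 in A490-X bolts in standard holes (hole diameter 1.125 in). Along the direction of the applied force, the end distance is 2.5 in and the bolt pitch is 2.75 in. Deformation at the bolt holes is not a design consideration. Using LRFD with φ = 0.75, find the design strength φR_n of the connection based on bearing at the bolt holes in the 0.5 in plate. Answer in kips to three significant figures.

Per bolt r_n = 1.5 l_c t F_u ≤ 3.0 d t F_u; upper limit = 3.0 × 1 × 0.5 × 70 = 105 kips.
Edge bolt: l_c = 2.5 − 1.125/2 = 1.938 in → 1.5 × 1.938 × 0.5 × 70 = 101.7 → r_n = 101.7 kips.
Interior bolts: l_c = 2.75 − 1.125 = 1.625 in → 1.5 × 1.625 × 0.5 × 70 = 85.31 → r_n = 85.31 kips.
R_n = 1 × 101.7 + 3 × 85.31 = 357.7 kips.
Design strength φR_n = 0.75 × 357.7 = 268 kips.

268 kips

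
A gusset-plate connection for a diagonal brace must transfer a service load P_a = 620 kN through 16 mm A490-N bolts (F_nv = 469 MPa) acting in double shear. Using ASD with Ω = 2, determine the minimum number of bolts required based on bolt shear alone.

A_b = π·16²/4 = 201.1 mm².
Per-bolt allowable strength R_n/Ω = 469 × 201.1 × 2 / 1000 / 2 = 94.3 kN.
n ≥ 620 / 94.3 = 6.575 → use 7 bolts.

7 bolts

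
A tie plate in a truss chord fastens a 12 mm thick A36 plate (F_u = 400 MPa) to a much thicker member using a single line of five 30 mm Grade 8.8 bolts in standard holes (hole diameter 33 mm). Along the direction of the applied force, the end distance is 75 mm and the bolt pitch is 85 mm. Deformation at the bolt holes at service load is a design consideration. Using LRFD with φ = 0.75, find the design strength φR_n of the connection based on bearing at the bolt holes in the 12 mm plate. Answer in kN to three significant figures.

1150 kN

Per bolt r_n = 1.2 l_c t F_u ≤ 2.4 d t F_u; upper limit = 2.4 × 30 × 12 × 400 / 1000 = 345.6 kN.
Edge bolt: l_c = 75 − 33/2 = 58.5 mm → 1.2 × 58.5 × 12 × 400 / 1000 = 337 → r_n = 337 kN.
Interior bolts: l_c = 85 − 33 = 52 mm → 1.2 × 52 × 12 × 400 / 1000 = 299.5 → r_n = 299.5 kN.
R_n = 1 × 337 + 4 × 299.5 = 1535 kN.
Design strength φR_n = 0.75 × 1535 = 1150 kN.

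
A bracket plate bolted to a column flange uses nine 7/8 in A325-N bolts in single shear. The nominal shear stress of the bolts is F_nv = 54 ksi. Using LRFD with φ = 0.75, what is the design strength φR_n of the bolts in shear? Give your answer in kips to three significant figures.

A_b = π × 0.875² / 4 = 0.6013 in².
R_n = F_nv · A_b · n · n_s = 54 × 0.6013 × 9 × 1 = 292.2 kips.
Design strength φR_n = 0.75 × 292.2 = 219 kips.

219 kips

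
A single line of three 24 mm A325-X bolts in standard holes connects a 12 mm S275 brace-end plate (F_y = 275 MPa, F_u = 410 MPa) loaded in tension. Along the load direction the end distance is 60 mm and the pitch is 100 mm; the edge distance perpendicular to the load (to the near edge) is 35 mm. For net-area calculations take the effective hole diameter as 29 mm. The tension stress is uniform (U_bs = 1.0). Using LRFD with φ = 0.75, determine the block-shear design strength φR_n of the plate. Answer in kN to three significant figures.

462 kN

Shear plane L_v = 60 + 2·100 = 260 mm; A_gv = 260 × 12 = 3120 mm².
A_nv = (260 − 2.5·29) × 12 = 2250 mm².
A_nt = (35 − 0.5·29) × 12 = 246 mm².
0.6 F_u A_nv = 553.5 kN; 0.6 F_y A_gv = 514.8 kN → shear yielding governs the shear term.
R_n = 514.8 + 1.0 × 410 × 246 / 1000 = 615.7 kN.
Design strength φR_n = 0.75 × 615.7 = 462 kN.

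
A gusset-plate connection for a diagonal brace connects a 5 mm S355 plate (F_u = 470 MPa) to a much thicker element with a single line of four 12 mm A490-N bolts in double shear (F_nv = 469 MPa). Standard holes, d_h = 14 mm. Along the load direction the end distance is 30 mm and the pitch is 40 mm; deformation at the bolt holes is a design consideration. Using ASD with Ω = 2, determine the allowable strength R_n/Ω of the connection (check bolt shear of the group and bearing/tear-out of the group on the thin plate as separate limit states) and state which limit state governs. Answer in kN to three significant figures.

Bolt shear: A_b = π·12²/4 = 113.1 mm²; R_n = 469 × 113.1 × 4 × 2 / 1000 = 424.3 kN → 424.3 / 2 = 212 kN.
Bearing (1.2 l_c t F_u ≤ 2.4 d t F_u): upper limit = 2.4·12·5·470 / 1000 = 67.68 kN.
  Edge l_c = 30 − 14/2 = 23 → r_n = 64.86 kN; interior l_c = 40 − 14 = 26 → r_n = 67.68 kN.
  R_n,bearing = 1·64.86 + 3·67.68 = 267.9 kN → 267.9 / 2 = 134 kN.
Bearing governs: 134 kN.

134 kN (bearing governs)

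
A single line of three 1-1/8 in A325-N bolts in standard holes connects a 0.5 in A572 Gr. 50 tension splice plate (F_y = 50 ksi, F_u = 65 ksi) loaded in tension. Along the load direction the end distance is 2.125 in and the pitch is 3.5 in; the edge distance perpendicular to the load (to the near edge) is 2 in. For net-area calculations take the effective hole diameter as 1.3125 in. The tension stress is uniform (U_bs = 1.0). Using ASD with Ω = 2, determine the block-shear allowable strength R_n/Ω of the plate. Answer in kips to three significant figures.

78.8 kips

Shear plane L_v = 2.125 + 2·3.5 = 9.125 in; A_gv = 9.125 × 0.5 = 4.562 in².
A_nv = (9.125 − 2.5·1.3125) × 0.5 = 2.922 in².
A_nt = (2 − 0.5·1.3125) × 0.5 = 0.6719 in².
0.6 F_u A_nv = 114 kips; 0.6 F_y A_gv = 136.9 kips → shear rupture governs the shear term.
R_n = 114 + 1.0 × 65 × 0.6719 = 157.6 kips.
Allowable strength R_n/Ω = 157.6 / 2 = 78.8 kips.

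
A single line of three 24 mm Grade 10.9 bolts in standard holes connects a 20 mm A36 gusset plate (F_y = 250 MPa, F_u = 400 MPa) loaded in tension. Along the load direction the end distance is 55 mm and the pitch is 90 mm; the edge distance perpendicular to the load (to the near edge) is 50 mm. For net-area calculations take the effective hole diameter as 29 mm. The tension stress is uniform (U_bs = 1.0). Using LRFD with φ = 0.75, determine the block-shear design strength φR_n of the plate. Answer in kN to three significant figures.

742 kN

Shear plane L_v = 55 + 2·90 = 235 mm; A_gv = 235 × 20 = 4700 mm².
A_nv = (235 − 2.5·29) × 20 = 3250 mm².
A_nt = (50 − 0.5·29) × 20 = 710 mm².
0.6 F_u A_nv = 780 kN; 0.6 F_y A_gv = 705 kN → shear yielding governs the shear term.
R_n = 705 + 1.0 × 400 × 710 / 1000 = 989 kN.
Design strength φR_n = 0.75 × 989 = 742 kN.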